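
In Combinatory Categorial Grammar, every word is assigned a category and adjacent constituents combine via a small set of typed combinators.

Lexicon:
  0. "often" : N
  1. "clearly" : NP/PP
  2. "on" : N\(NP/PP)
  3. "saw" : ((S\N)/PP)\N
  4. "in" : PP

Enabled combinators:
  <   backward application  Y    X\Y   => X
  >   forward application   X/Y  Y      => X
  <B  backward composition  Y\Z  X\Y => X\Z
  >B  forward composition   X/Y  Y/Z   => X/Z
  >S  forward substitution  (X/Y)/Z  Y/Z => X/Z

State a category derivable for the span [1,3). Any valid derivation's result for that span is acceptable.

N

[0,5] S   <
  [0,1] "often" : N
  [1,5] S\N   >
    [1,4] (S\N)/PP   <
      [1,3] N   <
        [1,2] "clearly" : NP/PP
        [2,3] "on" : N\(NP/PP)
      [3,4] "saw" : ((S\N)/PP)\N
    [4,5] "in" : PP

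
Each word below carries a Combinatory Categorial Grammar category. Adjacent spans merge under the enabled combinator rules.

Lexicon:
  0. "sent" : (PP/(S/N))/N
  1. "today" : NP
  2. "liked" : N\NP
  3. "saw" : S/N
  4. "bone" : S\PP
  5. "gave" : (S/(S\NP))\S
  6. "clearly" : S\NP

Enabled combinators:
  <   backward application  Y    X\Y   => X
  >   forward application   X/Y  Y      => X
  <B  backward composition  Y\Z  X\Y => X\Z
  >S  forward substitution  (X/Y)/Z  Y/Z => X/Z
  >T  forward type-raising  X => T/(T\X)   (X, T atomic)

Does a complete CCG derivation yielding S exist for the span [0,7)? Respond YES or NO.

[0,7] S   >
  [0,6] S/(S\NP)   <
    [0,5] S   <
      [0,4] PP   >
        [0,3] PP/(S/N)   >
          [0,1] "sent" : (PP/(S/N))/N
          [1,3] N   <
            [1,2] "today" : NP
            [2,3] "liked" : N\NP
        [3,4] "saw" : S/N
      [4,5] "bone" : S\PP
    [5,6] "gave" : (S/(S\NP))\S
  [6,7] "clearly" : S\NP

YES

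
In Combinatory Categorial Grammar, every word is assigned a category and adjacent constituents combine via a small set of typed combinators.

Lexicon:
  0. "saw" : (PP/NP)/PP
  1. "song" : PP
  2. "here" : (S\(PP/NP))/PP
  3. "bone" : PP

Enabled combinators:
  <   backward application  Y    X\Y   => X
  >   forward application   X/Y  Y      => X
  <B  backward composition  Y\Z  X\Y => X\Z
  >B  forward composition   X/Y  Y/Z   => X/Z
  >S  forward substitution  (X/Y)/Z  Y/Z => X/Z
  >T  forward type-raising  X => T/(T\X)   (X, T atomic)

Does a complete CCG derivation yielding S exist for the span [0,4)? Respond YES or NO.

[0,4] S   <
  [0,2] PP/NP   >
    [0,1] "saw" : (PP/NP)/PP
    [1,2] "song" : PP
  [2,4] S\(PP/NP)   >
    [2,3] "here" : (S\(PP/NP))/PP
    [3,4] "bone" : PP

YES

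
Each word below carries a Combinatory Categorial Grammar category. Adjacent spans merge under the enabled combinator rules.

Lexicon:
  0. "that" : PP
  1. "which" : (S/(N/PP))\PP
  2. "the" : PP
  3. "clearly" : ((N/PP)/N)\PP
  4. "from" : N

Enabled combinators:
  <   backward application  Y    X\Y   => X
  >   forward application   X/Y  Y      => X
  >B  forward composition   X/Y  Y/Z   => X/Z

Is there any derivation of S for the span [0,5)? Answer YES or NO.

YES

[0,5] S   >
  [0,4] S/N   >B
    [0,2] S/(N/PP)   <
      [0,1] "that" : PP
      [1,2] "which" : (S/(N/PP))\PP
    [2,4] (N/PP)/N   <
      [2,3] "the" : PP
      [3,4] "clearly" : ((N/PP)/N)\PP
  [4,5] "from" : N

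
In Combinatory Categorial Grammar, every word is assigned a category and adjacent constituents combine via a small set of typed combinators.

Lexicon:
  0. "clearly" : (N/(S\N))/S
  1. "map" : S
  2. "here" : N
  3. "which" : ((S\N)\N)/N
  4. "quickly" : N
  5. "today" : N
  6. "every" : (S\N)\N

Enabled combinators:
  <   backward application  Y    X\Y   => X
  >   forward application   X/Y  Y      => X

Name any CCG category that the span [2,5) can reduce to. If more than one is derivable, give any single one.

S\N

[0,7] S   <
  [0,5] N   >
    [0,2] N/(S\N)   >
      [0,1] "clearly" : (N/(S\N))/S
      [1,2] "map" : S
    [2,5] S\N   <
      [2,3] "here" : N
      [3,5] (S\N)\N   >
        [3,4] "which" : ((S\N)\N)/N
        [4,5] "quickly" : N
  [5,7] S\N   <
    [5,6] "today" : N
    [6,7] "every" : (S\N)\N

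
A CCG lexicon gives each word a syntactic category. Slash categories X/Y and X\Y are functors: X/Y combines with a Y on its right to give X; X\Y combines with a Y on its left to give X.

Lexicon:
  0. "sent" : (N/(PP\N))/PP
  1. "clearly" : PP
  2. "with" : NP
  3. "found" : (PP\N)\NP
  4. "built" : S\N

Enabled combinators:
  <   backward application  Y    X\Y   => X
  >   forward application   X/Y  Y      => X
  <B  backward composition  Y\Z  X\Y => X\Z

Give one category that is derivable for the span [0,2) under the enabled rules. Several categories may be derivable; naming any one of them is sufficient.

[0,5] S   <
  [0,4] N   >
    [0,2] N/(PP\N)   >
      [0,1] "sent" : (N/(PP\N))/PP
      [1,2] "clearly" : PP
    [2,4] PP\N   <
      [2,3] "with" : NP
      [3,4] "found" : (PP\N)\NP
  [4,5] "built" : S\N

N/(PP\N)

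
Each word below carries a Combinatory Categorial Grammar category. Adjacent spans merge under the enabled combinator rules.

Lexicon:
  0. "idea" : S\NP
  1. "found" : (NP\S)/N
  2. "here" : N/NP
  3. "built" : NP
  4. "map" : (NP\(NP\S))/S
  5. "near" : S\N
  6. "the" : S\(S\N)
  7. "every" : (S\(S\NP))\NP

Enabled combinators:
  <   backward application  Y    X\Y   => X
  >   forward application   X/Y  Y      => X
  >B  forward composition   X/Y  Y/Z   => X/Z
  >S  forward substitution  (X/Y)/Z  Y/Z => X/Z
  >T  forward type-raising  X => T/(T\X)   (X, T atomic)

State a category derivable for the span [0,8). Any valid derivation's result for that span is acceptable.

[0,8] S   <
  [0,1] "idea" : S\NP
  [1,8] S\(S\NP)   <
    [1,7] NP   <
      [1,4] NP\S   >
        [1,2] "found" : (NP\S)/N
        [2,4] N   >
          [2,3] "here" : N/NP
          [3,4] "built" : NP
      [4,7] NP\(NP\S)   >
        [4,5] "map" : (NP\(NP\S))/S
        [5,7] S   <
          [5,6] "near" : S\N
          [6,7] "the" : S\(S\N)
    [7,8] "every" : (S\(S\NP))\NP

S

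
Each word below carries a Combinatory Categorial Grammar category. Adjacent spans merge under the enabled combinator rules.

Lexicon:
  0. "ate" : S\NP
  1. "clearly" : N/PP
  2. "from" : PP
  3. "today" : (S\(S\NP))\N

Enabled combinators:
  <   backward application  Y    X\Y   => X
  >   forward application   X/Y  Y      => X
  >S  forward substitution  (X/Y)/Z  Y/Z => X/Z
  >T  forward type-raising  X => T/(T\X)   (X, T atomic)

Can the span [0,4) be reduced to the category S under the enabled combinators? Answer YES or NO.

[0,4] S   <
  [0,1] "ate" : S\NP
  [1,4] S\(S\NP)   <
    [1,3] N   >
      [1,2] "clearly" : N/PP
      [2,3] "from" : PP
    [3,4] "today" : (S\(S\NP))\N

YES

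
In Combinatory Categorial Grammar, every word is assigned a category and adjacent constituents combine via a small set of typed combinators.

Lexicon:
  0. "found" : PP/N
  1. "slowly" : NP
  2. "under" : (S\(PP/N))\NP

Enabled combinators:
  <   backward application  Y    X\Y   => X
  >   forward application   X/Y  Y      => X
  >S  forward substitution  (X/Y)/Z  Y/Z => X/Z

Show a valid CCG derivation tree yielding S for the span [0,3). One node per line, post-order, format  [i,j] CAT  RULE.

[0,1] PP/N  lex  "found"
[1,2] NP  lex  "slowly"
[2,3] (S\(PP/N))\NP  lex  "under"
[1,3] S\(PP/N)  <  k=2
[0,3] S  <  k=1

[0,3] S   <
  [0,1] "found" : PP/N
  [1,3] S\(PP/N)   <
    [1,2] "slowly" : NP
    [2,3] "under" : (S\(PP/N))\NP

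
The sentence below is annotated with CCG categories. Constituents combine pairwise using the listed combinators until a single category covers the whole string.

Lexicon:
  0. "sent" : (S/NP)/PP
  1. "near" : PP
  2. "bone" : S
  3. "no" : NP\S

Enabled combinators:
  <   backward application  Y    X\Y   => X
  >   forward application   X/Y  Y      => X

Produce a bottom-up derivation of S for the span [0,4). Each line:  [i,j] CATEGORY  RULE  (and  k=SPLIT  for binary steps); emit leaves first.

[0,4] S   >
  [0,2] S/NP   >
    [0,1] "sent" : (S/NP)/PP
    [1,2] "near" : PP
  [2,4] NP   <
    [2,3] "bone" : S
    [3,4] "no" : NP\S

[0,1] (S/NP)/PP  lex  "sent"
[1,2] PP  lex  "near"
[0,2] S/NP  >  k=1
[2,3] S  lex  "bone"
[3,4] NP\S  lex  "no"
[2,4] NP  <  k=3
[0,4] S  >  k=2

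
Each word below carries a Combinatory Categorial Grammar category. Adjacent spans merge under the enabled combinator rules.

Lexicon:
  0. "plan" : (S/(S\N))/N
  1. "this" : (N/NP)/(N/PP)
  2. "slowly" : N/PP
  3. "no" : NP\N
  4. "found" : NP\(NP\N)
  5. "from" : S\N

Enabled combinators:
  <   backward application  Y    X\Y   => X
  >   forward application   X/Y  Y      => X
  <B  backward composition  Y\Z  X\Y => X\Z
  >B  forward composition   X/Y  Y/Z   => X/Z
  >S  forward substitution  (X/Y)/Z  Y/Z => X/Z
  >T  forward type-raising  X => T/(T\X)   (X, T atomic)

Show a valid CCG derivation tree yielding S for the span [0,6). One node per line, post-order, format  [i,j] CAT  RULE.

[0,6] S   >
  [0,5] S/(S\N)   >
    [0,1] "plan" : (S/(S\N))/N
    [1,5] N   >
      [1,3] N/NP   >
        [1,2] "this" : (N/NP)/(N/PP)
        [2,3] "slowly" : N/PP
      [3,5] NP   <
        [3,4] "no" : NP\N
        [4,5] "found" : NP\(NP\N)
  [5,6] "from" : S\N

[0,1] (S/(S\N))/N  lex  "plan"
[1,2] (N/NP)/(N/PP)  lex  "this"
[2,3] N/PP  lex  "slowly"
[1,3] N/NP  >  k=2
[3,4] NP\N  lex  "no"
[4,5] NP\(NP\N)  lex  "found"
[3,5] NP  <  k=4
[1,5] N  >  k=3
[0,5] S/(S\N)  >  k=1
[5,6] S\N  lex  "from"
[0,6] S  >  k=5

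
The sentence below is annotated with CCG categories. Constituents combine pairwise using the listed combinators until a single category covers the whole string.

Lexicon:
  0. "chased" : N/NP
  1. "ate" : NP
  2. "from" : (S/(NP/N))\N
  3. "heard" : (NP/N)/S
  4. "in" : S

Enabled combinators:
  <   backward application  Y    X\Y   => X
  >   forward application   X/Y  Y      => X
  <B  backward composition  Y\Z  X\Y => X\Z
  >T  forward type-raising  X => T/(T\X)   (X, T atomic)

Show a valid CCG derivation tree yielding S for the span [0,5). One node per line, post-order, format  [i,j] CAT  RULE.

[0,5] S   >
  [0,3] S/(NP/N)   <
    [0,2] N   >
      [0,1] "chased" : N/NP
      [1,2] "ate" : NP
    [2,3] "from" : (S/(NP/N))\N
  [3,5] NP/N   >
    [3,4] "heard" : (NP/N)/S
    [4,5] "in" : S

[0,1] N/NP  lex  "chased"
[1,2] NP  lex  "ate"
[0,2] N  >  k=1
[2,3] (S/(NP/N))\N  lex  "from"
[0,3] S/(NP/N)  <  k=2
[3,4] (NP/N)/S  lex  "heard"
[4,5] S  lex  "in"
[3,5] NP/N  >  k=4
[0,5] S  >  k=3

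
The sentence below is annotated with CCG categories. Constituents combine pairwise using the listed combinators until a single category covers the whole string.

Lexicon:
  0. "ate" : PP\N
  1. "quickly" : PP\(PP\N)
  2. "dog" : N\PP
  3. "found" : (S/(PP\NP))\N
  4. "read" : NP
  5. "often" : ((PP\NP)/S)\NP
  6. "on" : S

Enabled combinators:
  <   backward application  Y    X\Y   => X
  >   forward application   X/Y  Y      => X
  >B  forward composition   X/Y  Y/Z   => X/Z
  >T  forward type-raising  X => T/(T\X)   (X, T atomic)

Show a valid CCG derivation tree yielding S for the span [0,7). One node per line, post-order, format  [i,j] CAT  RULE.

[0,1] PP\N  lex  "ate"
[1,2] PP\(PP\N)  lex  "quickly"
[0,2] PP  <  k=1
[2,3] N\PP  lex  "dog"
[0,3] N  <  k=2
[3,4] (S/(PP\NP))\N  lex  "found"
[0,4] S/(PP\NP)  <  k=3
[4,5] NP  lex  "read"
[5,6] ((PP\NP)/S)\NP  lex  "often"
[4,6] (PP\NP)/S  <  k=5
[6,7] S  lex  "on"
[4,7] PP\NP  >  k=6
[0,7] S  >  k=4

[0,7] S   >
  [0,4] S/(PP\NP)   <
    [0,3] N   <
      [0,2] PP   <
        [0,1] "ate" : PP\N
        [1,2] "quickly" : PP\(PP\N)
      [2,3] "dog" : N\PP
    [3,4] "found" : (S/(PP\NP))\N
  [4,7] PP\NP   >
    [4,6] (PP\NP)/S   <
      [4,5] "read" : NP
      [5,6] "often" : ((PP\NP)/S)\NP
    [6,7] "on" : S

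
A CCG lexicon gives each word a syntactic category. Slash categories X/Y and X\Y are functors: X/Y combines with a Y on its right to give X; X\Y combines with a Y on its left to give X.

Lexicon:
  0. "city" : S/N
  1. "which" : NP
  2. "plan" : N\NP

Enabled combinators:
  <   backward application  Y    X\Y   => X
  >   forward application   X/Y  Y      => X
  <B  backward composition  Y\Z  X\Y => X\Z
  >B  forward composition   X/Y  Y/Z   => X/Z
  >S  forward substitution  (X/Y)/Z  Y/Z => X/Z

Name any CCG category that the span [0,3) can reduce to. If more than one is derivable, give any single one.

[0,3] S   >
  [0,1] "city" : S/N
  [1,3] N   <
    [1,2] "which" : NP
    [2,3] "plan" : N\NP

S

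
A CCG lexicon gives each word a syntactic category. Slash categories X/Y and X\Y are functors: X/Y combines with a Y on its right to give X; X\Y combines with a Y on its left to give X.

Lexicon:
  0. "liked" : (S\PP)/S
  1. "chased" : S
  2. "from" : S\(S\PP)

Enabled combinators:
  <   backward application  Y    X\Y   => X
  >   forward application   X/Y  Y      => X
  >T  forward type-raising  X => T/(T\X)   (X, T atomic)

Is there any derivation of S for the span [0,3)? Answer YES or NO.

YES

[0,3] S   <
  [0,2] S\PP   >
    [0,1] "liked" : (S\PP)/S
    [1,2] "chased" : S
  [2,3] "from" : S\(S\PP)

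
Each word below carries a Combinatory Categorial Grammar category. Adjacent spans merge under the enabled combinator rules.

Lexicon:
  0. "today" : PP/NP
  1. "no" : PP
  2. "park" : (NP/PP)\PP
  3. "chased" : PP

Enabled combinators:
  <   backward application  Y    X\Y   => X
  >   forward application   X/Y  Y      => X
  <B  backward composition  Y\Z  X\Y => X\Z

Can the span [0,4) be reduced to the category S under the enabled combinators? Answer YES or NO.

PP/NP PP (NP/PP)\PP PP
CKY chart[0,4] = {PP}; S ∉ chart

NO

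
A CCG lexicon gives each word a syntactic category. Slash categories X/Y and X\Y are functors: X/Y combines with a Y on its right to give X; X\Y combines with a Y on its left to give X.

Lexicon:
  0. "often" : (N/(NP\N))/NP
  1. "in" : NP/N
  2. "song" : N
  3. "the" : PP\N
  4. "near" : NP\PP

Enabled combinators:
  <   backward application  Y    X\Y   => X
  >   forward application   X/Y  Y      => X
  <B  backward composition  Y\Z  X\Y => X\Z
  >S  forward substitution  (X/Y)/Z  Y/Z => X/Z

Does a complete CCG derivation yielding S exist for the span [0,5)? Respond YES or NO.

(N/(NP\N))/NP NP/N N PP\N NP\PP
CKY chart[0,5] = {N}; S ∉ chart

NO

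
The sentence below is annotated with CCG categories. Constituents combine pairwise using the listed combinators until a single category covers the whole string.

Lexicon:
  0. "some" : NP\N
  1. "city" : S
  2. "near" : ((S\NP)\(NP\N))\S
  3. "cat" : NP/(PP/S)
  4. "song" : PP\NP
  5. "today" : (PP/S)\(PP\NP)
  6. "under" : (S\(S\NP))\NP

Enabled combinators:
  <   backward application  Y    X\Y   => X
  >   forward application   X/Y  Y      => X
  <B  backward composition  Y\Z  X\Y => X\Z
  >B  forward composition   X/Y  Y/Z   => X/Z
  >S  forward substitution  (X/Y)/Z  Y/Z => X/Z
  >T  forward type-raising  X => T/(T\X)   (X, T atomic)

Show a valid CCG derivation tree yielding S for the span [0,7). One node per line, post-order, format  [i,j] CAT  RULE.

[0,1] NP\N  lex  "some"
[1,2] S  lex  "city"
[2,3] ((S\NP)\(NP\N))\S  lex  "near"
[1,3] (S\NP)\(NP\N)  <  k=2
[0,3] S\NP  <  k=1
[3,4] NP/(PP/S)  lex  "cat"
[4,5] PP\NP  lex  "song"
[5,6] (PP/S)\(PP\NP)  lex  "today"
[4,6] PP/S  <  k=5
[3,6] NP  >  k=4
[6,7] (S\(S\NP))\NP  lex  "under"
[3,7] S\(S\NP)  <  k=6
[0,7] S  <  k=3

[0,7] S   <
  [0,3] S\NP   <
    [0,1] "some" : NP\N
    [1,3] (S\NP)\(NP\N)   <
      [1,2] "city" : S
      [2,3] "near" : ((S\NP)\(NP\N))\S
  [3,7] S\(S\NP)   <
    [3,6] NP   >
      [3,4] "cat" : NP/(PP/S)
      [4,6] PP/S   <
        [4,5] "song" : PP\NP
        [5,6] "today" : (PP/S)\(PP\NP)
    [6,7] "under" : (S\(S\NP))\NP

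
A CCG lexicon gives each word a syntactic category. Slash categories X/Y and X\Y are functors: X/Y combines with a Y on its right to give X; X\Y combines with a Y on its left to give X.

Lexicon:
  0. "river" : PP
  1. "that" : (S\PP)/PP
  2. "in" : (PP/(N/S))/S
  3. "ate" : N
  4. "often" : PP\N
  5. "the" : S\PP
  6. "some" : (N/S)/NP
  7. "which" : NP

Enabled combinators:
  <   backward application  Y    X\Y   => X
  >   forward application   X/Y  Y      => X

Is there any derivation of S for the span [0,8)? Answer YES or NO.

YES

[0,8] S   <
  [0,1] "river" : PP
  [1,8] S\PP   >
    [1,2] "that" : (S\PP)/PP
    [2,8] PP   >
      [2,6] PP/(N/S)   >
        [2,3] "in" : (PP/(N/S))/S
        [3,6] S   <
          [3,5] PP   <
            [3,4] "ate" : N
            [4,5] "often" : PP\N
          [5,6] "the" : S\PP
      [6,8] N/S   >
        [6,7] "some" : (N/S)/NP
        [7,8] "which" : NP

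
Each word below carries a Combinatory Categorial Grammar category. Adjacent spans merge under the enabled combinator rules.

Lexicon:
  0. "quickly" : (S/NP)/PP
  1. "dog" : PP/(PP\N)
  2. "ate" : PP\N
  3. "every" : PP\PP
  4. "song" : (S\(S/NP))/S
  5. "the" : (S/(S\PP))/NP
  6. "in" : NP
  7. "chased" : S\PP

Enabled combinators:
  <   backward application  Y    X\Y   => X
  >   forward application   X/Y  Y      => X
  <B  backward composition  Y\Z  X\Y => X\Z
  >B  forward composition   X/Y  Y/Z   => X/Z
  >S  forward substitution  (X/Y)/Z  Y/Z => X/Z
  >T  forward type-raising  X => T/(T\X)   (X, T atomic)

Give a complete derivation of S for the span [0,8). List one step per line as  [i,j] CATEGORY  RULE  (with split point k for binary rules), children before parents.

[0,1] (S/NP)/PP  lex  "quickly"
[1,2] PP/(PP\N)  lex  "dog"
[2,3] PP\N  lex  "ate"
[3,4] PP\PP  lex  "every"
[2,4] PP\N  <B  k=3
[1,4] PP  >  k=2
[0,4] S/NP  >  k=1
[4,5] (S\(S/NP))/S  lex  "song"
[5,6] (S/(S\PP))/NP  lex  "the"
[6,7] NP  lex  "in"
[5,7] S/(S\PP)  >  k=6
[7,8] S\PP  lex  "chased"
[5,8] S  >  k=7
[4,8] S\(S/NP)  >  k=5
[0,8] S  <  k=4

[0,8] S   <
  [0,4] S/NP   >
    [0,1] "quickly" : (S/NP)/PP
    [1,4] PP   >
      [1,2] "dog" : PP/(PP\N)
      [2,4] PP\N   <B
        [2,3] "ate" : PP\N
        [3,4] "every" : PP\PP
  [4,8] S\(S/NP)   >
    [4,5] "song" : (S\(S/NP))/S
    [5,8] S   >
      [5,7] S/(S\PP)   >
        [5,6] "the" : (S/(S\PP))/NP
        [6,7] "in" : NP
      [7,8] "chased" : S\PP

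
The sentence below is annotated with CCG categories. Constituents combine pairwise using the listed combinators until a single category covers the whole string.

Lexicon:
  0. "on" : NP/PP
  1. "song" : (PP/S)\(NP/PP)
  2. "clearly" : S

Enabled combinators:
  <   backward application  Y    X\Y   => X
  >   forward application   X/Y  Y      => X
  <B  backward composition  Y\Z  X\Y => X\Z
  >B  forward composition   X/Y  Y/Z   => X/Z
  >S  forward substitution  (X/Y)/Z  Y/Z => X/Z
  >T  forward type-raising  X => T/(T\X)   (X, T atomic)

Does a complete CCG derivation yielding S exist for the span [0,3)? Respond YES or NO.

NO

NP/PP (PP/S)\(NP/PP) S
CKY chart[0,3] = {N/(N\PP), NP/(NP\PP), PP, PP/(PP\PP), PP/(S\S), S/(S\PP)}; S ∉ chart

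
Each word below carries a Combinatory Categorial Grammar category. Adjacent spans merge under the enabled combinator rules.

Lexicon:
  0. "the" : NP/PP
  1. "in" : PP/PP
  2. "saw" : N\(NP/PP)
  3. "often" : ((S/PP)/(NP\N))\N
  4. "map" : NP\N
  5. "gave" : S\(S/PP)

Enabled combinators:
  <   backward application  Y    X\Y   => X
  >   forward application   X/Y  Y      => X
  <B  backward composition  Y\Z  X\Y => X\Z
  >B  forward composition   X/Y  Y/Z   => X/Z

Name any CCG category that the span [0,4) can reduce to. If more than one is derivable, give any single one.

[0,6] S   <
  [0,5] S/PP   >
    [0,4] (S/PP)/(NP\N)   <
      [0,3] N   <
        [0,2] NP/PP   >B
          [0,1] "the" : NP/PP
          [1,2] "in" : PP/PP
        [2,3] "saw" : N\(NP/PP)
      [3,4] "often" : ((S/PP)/(NP\N))\N
    [4,5] "map" : NP\N
  [5,6] "gave" : S\(S/PP)

(S/PP)/(NP\N)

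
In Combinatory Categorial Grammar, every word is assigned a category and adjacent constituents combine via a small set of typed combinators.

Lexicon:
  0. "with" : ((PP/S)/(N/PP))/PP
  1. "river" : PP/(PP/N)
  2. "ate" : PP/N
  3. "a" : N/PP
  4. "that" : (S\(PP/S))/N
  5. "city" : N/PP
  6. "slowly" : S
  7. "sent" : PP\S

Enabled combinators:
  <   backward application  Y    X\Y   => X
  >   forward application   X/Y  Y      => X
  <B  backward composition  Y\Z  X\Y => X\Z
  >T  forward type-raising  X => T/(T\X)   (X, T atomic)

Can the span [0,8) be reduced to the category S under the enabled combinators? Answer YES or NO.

[0,8] S   <
  [0,4] PP/S   >
    [0,3] (PP/S)/(N/PP)   >
      [0,1] "with" : ((PP/S)/(N/PP))/PP
      [1,3] PP   >
        [1,2] "river" : PP/(PP/N)
        [2,3] "ate" : PP/N
    [3,4] "a" : N/PP
  [4,8] S\(PP/S)   >
    [4,5] "that" : (S\(PP/S))/N
    [5,8] N   >
      [5,6] "city" : N/PP
      [6,8] PP   >
        [6,7] PP/(PP\S)   >T
          [6,7] "slowly" : S
        [7,8] "sent" : PP\S

YES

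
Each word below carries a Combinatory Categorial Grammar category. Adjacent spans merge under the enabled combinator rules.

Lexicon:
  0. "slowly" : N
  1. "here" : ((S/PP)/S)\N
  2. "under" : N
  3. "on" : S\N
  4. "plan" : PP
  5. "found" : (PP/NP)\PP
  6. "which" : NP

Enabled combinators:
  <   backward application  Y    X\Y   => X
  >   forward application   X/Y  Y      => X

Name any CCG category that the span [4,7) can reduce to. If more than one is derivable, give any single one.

PP

[0,7] S   >
  [0,4] S/PP   >
    [0,2] (S/PP)/S   <
      [0,1] "slowly" : N
      [1,2] "here" : ((S/PP)/S)\N
    [2,4] S   <
      [2,3] "under" : N
      [3,4] "on" : S\N
  [4,7] PP   >
    [4,6] PP/NP   <
      [4,5] "plan" : PP
      [5,6] "found" : (PP/NP)\PP
    [6,7] "which" : NP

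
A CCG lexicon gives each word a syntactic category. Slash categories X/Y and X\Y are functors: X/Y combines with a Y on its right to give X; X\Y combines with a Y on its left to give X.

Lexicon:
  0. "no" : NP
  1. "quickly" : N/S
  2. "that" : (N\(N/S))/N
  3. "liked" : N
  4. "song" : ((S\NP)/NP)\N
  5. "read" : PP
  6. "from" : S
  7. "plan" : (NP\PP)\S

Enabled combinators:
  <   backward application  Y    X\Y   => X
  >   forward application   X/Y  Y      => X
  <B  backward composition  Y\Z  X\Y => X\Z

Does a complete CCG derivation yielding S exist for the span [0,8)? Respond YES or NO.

[0,8] S   <
  [0,1] "no" : NP
  [1,8] S\NP   >
    [1,5] (S\NP)/NP   <
      [1,4] N   <
        [1,2] "quickly" : N/S
        [2,4] N\(N/S)   >
          [2,3] "that" : (N\(N/S))/N
          [3,4] "liked" : N
      [4,5] "song" : ((S\NP)/NP)\N
    [5,8] NP   <
      [5,6] "read" : PP
      [6,8] NP\PP   <
        [6,7] "from" : S
        [7,8] "plan" : (NP\PP)\S

YES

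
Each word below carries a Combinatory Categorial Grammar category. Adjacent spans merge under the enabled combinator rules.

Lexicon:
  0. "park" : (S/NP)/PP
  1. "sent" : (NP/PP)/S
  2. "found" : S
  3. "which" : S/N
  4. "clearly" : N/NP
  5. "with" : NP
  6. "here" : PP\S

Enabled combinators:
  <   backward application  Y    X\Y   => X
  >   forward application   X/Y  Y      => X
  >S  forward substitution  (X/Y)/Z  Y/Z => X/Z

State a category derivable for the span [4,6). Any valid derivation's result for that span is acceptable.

N

[0,7] S   >
  [0,3] S/PP   >S
    [0,1] "park" : (S/NP)/PP
    [1,3] NP/PP   >
      [1,2] "sent" : (NP/PP)/S
      [2,3] "found" : S
  [3,7] PP   <
    [3,6] S   >
      [3,4] "which" : S/N
      [4,6] N   >
        [4,5] "clearly" : N/NP
        [5,6] "with" : NP
    [6,7] "here" : PP\S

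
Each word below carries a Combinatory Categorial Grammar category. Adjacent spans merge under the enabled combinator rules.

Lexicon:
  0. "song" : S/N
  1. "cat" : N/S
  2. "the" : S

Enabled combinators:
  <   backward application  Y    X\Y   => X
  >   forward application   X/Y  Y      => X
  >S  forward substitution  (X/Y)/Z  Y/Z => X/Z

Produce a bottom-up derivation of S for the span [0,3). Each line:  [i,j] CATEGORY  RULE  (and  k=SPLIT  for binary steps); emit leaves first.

[0,1] S/N  lex  "song"
[1,2] N/S  lex  "cat"
[2,3] S  lex  "the"
[1,3] N  >  k=2
[0,3] S  >  k=1

[0,3] S   >
  [0,1] "song" : S/N
  [1,3] N   >
    [1,2] "cat" : N/S
    [2,3] "the" : S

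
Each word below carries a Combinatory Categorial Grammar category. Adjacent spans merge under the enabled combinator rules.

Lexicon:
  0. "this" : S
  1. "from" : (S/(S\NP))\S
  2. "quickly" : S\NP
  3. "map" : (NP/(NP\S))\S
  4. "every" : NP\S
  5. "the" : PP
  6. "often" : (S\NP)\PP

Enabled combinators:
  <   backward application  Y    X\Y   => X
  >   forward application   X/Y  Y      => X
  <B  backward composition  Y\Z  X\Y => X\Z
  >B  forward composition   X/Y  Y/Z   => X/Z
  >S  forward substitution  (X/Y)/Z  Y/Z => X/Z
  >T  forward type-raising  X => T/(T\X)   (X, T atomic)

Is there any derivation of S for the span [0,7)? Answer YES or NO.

YES

[0,7] S   <
  [0,5] NP   >
    [0,4] NP/(NP\S)   <
      [0,3] S   >
        [0,2] S/(S\NP)   <
          [0,1] "this" : S
          [1,2] "from" : (S/(S\NP))\S
        [2,3] "quickly" : S\NP
      [3,4] "map" : (NP/(NP\S))\S
    [4,5] "every" : NP\S
  [5,7] S\NP   <
    [5,6] "the" : PP
    [6,7] "often" : (S\NP)\PP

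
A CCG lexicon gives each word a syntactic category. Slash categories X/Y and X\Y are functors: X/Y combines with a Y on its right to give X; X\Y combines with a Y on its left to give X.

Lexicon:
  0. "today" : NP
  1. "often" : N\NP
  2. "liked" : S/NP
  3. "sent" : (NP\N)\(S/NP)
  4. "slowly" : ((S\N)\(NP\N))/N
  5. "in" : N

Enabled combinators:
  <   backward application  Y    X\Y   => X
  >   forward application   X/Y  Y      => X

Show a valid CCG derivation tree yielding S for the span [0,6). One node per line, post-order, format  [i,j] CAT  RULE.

[0,6] S   <
  [0,2] N   <
    [0,1] "today" : NP
    [1,2] "often" : N\NP
  [2,6] S\N   <
    [2,4] NP\N   <
      [2,3] "liked" : S/NP
      [3,4] "sent" : (NP\N)\(S/NP)
    [4,6] (S\N)\(NP\N)   >
      [4,5] "slowly" : ((S\N)\(NP\N))/N
      [5,6] "in" : N

[0,1] NP  lex  "today"
[1,2] N\NP  lex  "often"
[0,2] N  <  k=1
[2,3] S/NP  lex  "liked"
[3,4] (NP\N)\(S/NP)  lex  "sent"
[2,4] NP\N  <  k=3
[4,5] ((S\N)\(NP\N))/N  lex  "slowly"
[5,6] N  lex  "in"
[4,6] (S\N)\(NP\N)  >  k=5
[2,6] S\N  <  k=4
[0,6] S  <  k=2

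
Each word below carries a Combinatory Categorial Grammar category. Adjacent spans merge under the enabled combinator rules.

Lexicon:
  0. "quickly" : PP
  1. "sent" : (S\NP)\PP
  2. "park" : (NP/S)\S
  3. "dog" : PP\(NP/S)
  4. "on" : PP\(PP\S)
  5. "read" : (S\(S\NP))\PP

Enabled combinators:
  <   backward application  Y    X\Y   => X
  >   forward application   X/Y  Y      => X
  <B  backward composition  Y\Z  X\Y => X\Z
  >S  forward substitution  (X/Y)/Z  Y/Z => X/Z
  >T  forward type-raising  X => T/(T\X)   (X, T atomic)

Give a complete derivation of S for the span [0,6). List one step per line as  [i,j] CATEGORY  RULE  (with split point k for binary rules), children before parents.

[0,6] S   <
  [0,2] S\NP   <
    [0,1] "quickly" : PP
    [1,2] "sent" : (S\NP)\PP
  [2,6] S\(S\NP)   <
    [2,5] PP   <
      [2,4] PP\S   <B
        [2,3] "park" : (NP/S)\S
        [3,4] "dog" : PP\(NP/S)
      [4,5] "on" : PP\(PP\S)
    [5,6] "read" : (S\(S\NP))\PP

[0,1] PP  lex  "quickly"
[1,2] (S\NP)\PP  lex  "sent"
[0,2] S\NP  <  k=1
[2,3] (NP/S)\S  lex  "park"
[3,4] PP\(NP/S)  lex  "dog"
[2,4] PP\S  <B  k=3
[4,5] PP\(PP\S)  lex  "on"
[2,5] PP  <  k=4
[5,6] (S\(S\NP))\PP  lex  "read"
[2,6] S\(S\NP)  <  k=5
[0,6] S  <  k=2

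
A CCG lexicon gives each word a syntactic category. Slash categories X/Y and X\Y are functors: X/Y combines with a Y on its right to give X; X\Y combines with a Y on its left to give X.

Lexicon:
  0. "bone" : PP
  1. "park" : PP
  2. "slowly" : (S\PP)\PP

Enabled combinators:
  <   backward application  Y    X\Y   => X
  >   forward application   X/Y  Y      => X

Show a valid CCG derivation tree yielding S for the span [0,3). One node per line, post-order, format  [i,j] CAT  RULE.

[0,3] S   <
  [0,1] "bone" : PP
  [1,3] S\PP   <
    [1,2] "park" : PP
    [2,3] "slowly" : (S\PP)\PP

[0,1] PP  lex  "bone"
[1,2] PP  lex  "park"
[2,3] (S\PP)\PP  lex  "slowly"
[1,3] S\PP  <  k=2
[0,3] S  <  k=1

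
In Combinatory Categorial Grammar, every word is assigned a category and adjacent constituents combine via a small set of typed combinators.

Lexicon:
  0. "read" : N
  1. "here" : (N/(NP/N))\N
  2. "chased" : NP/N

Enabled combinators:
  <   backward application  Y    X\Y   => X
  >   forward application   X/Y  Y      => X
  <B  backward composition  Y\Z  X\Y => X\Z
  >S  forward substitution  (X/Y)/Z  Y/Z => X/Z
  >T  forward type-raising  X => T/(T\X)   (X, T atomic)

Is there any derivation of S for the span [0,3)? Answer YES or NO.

N (N/(NP/N))\N NP/N
CKY chart[0,3] = {N, N/(N\N), NP/(NP\N), PP/(PP\N), S/(S\N)}; S ∉ chart

NO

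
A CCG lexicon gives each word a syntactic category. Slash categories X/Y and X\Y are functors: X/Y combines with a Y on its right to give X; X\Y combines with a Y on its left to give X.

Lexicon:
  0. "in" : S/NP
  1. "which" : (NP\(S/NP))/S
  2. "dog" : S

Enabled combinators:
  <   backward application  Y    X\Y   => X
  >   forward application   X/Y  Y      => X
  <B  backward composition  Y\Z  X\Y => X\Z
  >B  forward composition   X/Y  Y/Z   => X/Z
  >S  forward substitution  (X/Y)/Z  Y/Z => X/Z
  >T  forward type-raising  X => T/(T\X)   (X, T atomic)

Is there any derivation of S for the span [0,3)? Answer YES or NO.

NO

S/NP (NP\(S/NP))/S S
CKY chart[0,3] = {N/(N\NP), NP, NP/(NP\NP), PP/(PP\NP), S/(S\NP)}; S ∉ chart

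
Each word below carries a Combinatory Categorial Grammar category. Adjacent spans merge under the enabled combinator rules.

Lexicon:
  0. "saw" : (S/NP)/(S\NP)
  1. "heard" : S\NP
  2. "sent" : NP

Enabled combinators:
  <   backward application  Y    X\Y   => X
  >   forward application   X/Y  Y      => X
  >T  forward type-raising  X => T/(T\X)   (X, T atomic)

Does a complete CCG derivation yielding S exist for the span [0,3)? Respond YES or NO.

YES

[0,3] S   >
  [0,2] S/NP   >
    [0,1] "saw" : (S/NP)/(S\NP)
    [1,2] "heard" : S\NP
  [2,3] "sent" : NP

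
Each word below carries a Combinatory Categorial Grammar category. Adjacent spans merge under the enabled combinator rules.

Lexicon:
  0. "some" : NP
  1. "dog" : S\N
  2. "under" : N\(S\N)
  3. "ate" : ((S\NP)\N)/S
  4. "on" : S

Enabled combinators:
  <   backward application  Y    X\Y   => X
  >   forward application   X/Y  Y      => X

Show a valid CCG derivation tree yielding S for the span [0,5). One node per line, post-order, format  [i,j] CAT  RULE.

[0,1] NP  lex  "some"
[1,2] S\N  lex  "dog"
[2,3] N\(S\N)  lex  "under"
[1,3] N  <  k=2
[3,4] ((S\NP)\N)/S  lex  "ate"
[4,5] S  lex  "on"
[3,5] (S\NP)\N  >  k=4
[1,5] S\NP  <  k=3
[0,5] S  <  k=1

[0,5] S   <
  [0,1] "some" : NP
  [1,5] S\NP   <
    [1,3] N   <
      [1,2] "dog" : S\N
      [2,3] "under" : N\(S\N)
    [3,5] (S\NP)\N   >
      [3,4] "ate" : ((S\NP)\N)/S
      [4,5] "on" : S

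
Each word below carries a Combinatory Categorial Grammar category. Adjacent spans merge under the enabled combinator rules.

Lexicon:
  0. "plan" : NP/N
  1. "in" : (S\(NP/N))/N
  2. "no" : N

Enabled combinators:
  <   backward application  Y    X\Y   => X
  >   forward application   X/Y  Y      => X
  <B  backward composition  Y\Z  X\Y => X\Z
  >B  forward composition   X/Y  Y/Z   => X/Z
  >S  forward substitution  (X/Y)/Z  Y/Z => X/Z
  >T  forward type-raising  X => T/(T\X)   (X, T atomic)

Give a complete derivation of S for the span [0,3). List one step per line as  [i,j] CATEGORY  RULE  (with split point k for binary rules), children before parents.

[0,1] NP/N  lex  "plan"
[1,2] (S\(NP/N))/N  lex  "in"
[2,3] N  lex  "no"
[1,3] S\(NP/N)  >  k=2
[0,3] S  <  k=1

[0,3] S   <
  [0,1] "plan" : NP/N
  [1,3] S\(NP/N)   >
    [1,2] "in" : (S\(NP/N))/N
    [2,3] "no" : N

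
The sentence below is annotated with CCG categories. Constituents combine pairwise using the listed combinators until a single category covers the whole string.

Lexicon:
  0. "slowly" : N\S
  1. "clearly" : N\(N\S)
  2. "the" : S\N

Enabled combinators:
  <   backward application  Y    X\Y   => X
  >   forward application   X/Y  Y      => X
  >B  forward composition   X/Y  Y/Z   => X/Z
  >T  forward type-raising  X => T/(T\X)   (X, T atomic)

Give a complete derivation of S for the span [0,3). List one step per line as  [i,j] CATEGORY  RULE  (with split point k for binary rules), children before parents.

[0,3] S   <
  [0,2] N   <
    [0,1] "slowly" : N\S
    [1,2] "clearly" : N\(N\S)
  [2,3] "the" : S\N

[0,1] N\S  lex  "slowly"
[1,2] N\(N\S)  lex  "clearly"
[0,2] N  <  k=1
[2,3] S\N  lex  "the"
[0,3] S  <  k=2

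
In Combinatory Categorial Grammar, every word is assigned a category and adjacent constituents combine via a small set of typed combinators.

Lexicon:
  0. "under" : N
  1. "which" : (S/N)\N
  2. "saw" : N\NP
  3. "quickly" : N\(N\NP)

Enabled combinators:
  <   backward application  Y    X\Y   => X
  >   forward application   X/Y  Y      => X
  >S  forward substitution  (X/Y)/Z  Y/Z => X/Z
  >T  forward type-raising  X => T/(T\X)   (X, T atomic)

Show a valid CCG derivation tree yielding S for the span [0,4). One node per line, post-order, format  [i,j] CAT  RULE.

[0,1] N  lex  "under"
[1,2] (S/N)\N  lex  "which"
[0,2] S/N  <  k=1
[2,3] N\NP  lex  "saw"
[3,4] N\(N\NP)  lex  "quickly"
[2,4] N  <  k=3
[0,4] S  >  k=2

[0,4] S   >
  [0,2] S/N   <
    [0,1] "under" : N
    [1,2] "which" : (S/N)\N
  [2,4] N   <
    [2,3] "saw" : N\NP
    [3,4] "quickly" : N\(N\NP)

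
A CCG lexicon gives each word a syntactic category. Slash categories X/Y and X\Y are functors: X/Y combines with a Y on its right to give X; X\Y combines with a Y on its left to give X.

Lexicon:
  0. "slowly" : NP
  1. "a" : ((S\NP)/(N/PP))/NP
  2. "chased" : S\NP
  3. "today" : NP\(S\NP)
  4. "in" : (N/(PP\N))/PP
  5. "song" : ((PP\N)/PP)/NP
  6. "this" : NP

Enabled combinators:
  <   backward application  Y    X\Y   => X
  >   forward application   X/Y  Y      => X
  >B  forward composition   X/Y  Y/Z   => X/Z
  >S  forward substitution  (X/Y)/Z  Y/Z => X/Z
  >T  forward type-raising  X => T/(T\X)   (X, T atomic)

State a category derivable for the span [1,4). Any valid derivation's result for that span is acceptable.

[0,7] S   <
  [0,1] "slowly" : NP
  [1,7] S\NP   >
    [1,4] (S\NP)/(N/PP)   >
      [1,2] "a" : ((S\NP)/(N/PP))/NP
      [2,4] NP   <
        [2,3] "chased" : S\NP
        [3,4] "today" : NP\(S\NP)
    [4,7] N/PP   >S
      [4,5] "in" : (N/(PP\N))/PP
      [5,7] (PP\N)/PP   >
        [5,6] "song" : ((PP\N)/PP)/NP
        [6,7] "this" : NP

(S\NP)/(N/PP)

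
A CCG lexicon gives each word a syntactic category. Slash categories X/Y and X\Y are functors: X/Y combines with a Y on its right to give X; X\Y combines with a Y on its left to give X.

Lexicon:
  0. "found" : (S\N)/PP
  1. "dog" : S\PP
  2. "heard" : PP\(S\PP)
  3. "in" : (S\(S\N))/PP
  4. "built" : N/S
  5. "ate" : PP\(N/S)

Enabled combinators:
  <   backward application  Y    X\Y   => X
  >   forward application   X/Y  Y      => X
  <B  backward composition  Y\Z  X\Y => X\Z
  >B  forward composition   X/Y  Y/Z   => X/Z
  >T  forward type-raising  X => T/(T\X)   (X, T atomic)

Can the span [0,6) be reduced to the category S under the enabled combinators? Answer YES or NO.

[0,6] S   <
  [0,3] S\N   >
    [0,1] "found" : (S\N)/PP
    [1,3] PP   <
      [1,2] "dog" : S\PP
      [2,3] "heard" : PP\(S\PP)
  [3,6] S\(S\N)   >
    [3,4] "in" : (S\(S\N))/PP
    [4,6] PP   <
      [4,5] "built" : N/S
      [5,6] "ate" : PP\(N/S)

YES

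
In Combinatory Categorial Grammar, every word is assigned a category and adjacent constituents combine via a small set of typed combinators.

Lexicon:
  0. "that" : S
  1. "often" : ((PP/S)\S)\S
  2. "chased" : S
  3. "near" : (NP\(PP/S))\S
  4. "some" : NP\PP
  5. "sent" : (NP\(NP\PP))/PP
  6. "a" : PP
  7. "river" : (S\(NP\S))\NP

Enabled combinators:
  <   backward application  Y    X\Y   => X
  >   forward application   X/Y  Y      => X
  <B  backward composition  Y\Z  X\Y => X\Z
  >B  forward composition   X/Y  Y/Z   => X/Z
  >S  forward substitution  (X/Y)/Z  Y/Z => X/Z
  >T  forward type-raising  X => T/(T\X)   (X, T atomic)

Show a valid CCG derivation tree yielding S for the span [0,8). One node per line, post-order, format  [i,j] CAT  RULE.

[0,1] S  lex  "that"
[1,2] ((PP/S)\S)\S  lex  "often"
[0,2] (PP/S)\S  <  k=1
[2,3] S  lex  "chased"
[3,4] (NP\(PP/S))\S  lex  "near"
[2,4] NP\(PP/S)  <  k=3
[0,4] NP\S  <B  k=2
[4,5] NP\PP  lex  "some"
[5,6] (NP\(NP\PP))/PP  lex  "sent"
[6,7] PP  lex  "a"
[5,7] NP\(NP\PP)  >  k=6
[4,7] NP  <  k=5
[7,8] (S\(NP\S))\NP  lex  "river"
[4,8] S\(NP\S)  <  k=7
[0,8] S  <  k=4

[0,8] S   <
  [0,4] NP\S   <B
    [0,2] (PP/S)\S   <
      [0,1] "that" : S
      [1,2] "often" : ((PP/S)\S)\S
    [2,4] NP\(PP/S)   <
      [2,3] "chased" : S
      [3,4] "near" : (NP\(PP/S))\S
  [4,8] S\(NP\S)   <
    [4,7] NP   <
      [4,5] "some" : NP\PP
      [5,7] NP\(NP\PP)   >
        [5,6] "sent" : (NP\(NP\PP))/PP
        [6,7] "a" : PP
    [7,8] "river" : (S\(NP\S))\NP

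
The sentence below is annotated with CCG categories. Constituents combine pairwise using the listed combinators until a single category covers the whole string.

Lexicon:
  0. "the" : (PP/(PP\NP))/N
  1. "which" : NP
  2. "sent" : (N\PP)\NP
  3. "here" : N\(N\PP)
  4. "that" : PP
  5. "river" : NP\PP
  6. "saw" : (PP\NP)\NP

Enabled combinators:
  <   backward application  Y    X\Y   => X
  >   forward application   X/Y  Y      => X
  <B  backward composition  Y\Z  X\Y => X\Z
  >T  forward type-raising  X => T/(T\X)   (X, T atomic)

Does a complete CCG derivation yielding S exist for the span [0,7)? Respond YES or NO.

NO

(PP/(PP\NP))/N NP (N\PP)\NP N\(N\PP) PP NP\PP (PP\NP)\NP
CKY chart[0,7] = {N/(N\PP), NP/(NP\PP), PP, PP/(PP\PP), S/(S\PP)}; S ∉ chart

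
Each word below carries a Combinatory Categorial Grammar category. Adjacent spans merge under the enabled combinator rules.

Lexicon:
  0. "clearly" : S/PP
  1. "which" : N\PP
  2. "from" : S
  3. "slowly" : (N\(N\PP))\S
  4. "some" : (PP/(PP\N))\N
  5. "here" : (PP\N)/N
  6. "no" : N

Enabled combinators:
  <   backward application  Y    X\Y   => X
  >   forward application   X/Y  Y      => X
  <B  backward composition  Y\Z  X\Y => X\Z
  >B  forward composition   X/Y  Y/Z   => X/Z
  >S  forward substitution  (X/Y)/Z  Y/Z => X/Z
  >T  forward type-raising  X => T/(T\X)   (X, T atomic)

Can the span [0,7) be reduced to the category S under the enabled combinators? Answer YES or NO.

YES

[0,7] S   >
  [0,1] "clearly" : S/PP
  [1,7] PP   >
    [1,5] PP/(PP\N)   <
      [1,4] N   <
        [1,2] "which" : N\PP
        [2,4] N\(N\PP)   <
          [2,3] "from" : S
          [3,4] "slowly" : (N\(N\PP))\S
      [4,5] "some" : (PP/(PP\N))\N
    [5,7] PP\N   >
      [5,6] "here" : (PP\N)/N
      [6,7] "no" : N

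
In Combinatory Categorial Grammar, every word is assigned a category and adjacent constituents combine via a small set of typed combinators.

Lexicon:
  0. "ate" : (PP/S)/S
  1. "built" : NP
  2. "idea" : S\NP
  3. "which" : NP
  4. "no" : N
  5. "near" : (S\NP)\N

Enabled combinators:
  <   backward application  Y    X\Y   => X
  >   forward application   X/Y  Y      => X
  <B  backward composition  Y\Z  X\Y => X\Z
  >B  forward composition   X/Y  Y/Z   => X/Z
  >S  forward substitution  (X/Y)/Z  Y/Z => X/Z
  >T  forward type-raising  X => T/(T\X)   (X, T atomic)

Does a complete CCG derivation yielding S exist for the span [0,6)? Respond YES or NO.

(PP/S)/S NP S\NP NP N (S\NP)\N
CKY chart[0,6] = {N/(N\PP), NP/(NP\PP), PP, PP/(PP\PP), PP/(S\S), S/(S\PP)}; S ∉ chart

NO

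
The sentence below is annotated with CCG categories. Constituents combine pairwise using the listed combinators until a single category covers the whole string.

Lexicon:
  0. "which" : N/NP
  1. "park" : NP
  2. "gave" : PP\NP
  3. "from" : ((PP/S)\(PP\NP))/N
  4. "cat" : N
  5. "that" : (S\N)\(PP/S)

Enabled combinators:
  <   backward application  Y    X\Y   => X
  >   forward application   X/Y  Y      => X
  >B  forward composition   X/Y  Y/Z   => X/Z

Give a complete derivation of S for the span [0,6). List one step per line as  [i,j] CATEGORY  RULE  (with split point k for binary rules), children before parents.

[0,1] N/NP  lex  "which"
[1,2] NP  lex  "park"
[0,2] N  >  k=1
[2,3] PP\NP  lex  "gave"
[3,4] ((PP/S)\(PP\NP))/N  lex  "from"
[4,5] N  lex  "cat"
[3,5] (PP/S)\(PP\NP)  >  k=4
[2,5] PP/S  <  k=3
[5,6] (S\N)\(PP/S)  lex  "that"
[2,6] S\N  <  k=5
[0,6] S  <  k=2

[0,6] S   <
  [0,2] N   >
    [0,1] "which" : N/NP
    [1,2] "park" : NP
  [2,6] S\N   <
    [2,5] PP/S   <
      [2,3] "gave" : PP\NP
      [3,5] (PP/S)\(PP\NP)   >
        [3,4] "from" : ((PP/S)\(PP\NP))/N
        [4,5] "cat" : N
    [5,6] "that" : (S\N)\(PP/S)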